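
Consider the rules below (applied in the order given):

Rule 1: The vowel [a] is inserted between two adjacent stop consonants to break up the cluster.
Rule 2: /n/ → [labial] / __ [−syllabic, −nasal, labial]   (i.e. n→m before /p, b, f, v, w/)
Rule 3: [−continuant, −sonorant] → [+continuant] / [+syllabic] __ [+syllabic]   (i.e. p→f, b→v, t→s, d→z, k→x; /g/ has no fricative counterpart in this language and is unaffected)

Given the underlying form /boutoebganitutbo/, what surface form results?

Rule 1 (stop-cluster a-epenthesis): /b/ and /g/ form a stop–stop cluster, so [a] is inserted between them. /t/ and /b/ form a stop–stop cluster, so [a] is inserted between them. /boutoebganitutbo/ → boutoebaganitutabo.
Rule 2 (nasal place assimilation): no segment meets the environment; /boutoebaganitutabo/ is unchanged.
Rule 3 (intervocalic spirantization): /t/ is a stop between vowels /u/ and /o/, so it spirantizes to the fricative [s]. /b/ is a stop between vowels /e/ and /a/, so it spirantizes to the fricative [v]. /t/ is a stop between vowels /i/ and /u/, so it spirantizes to the fricative [s]. /t/ is a stop between vowels /u/ and /a/, so it spirantizes to the fricative [s]. /b/ is a stop between vowels /a/ and /o/, so it spirantizes to the fricative [v]. /boutoebaganitutabo/ → bousoevaganisusavo.

bousoevaganisusavo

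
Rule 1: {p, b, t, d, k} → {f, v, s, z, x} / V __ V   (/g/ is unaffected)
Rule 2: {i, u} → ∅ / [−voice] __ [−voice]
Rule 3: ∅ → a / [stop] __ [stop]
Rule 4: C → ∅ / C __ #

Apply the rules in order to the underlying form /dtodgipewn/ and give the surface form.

Rule 1 (intervocalic spirantization): /p/ is a stop between vowels /i/ and /e/, so it spirantizes to the fricative [f]. /dtodgipewn/ → dtodgifewn.
Rule 2 (high vowel syncope): no segment meets the environment; /dtodgifewn/ is unchanged.
Rule 3 (stop-cluster a-epenthesis): /d/ and /t/ form a stop–stop cluster, so [a] is inserted between them. /d/ and /g/ form a stop–stop cluster, so [a] is inserted between them. /dtodgifewn/ → datodagifewn.
Rule 4 (final cluster simplification): /n/ is the second consonant of a word-final cluster /wn/, so it deletes. /datodagifewn/ → datodagifew.

datodagifew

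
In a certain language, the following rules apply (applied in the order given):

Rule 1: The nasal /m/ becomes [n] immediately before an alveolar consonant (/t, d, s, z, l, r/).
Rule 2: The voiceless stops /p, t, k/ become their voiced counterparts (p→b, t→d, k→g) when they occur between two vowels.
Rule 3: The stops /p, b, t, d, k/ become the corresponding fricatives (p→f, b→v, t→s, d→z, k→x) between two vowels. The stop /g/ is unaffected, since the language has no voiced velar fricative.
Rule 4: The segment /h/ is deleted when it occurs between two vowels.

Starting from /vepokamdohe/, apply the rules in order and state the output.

vevogandoe

Rule 1 (nasal place assimilation): /m/ precedes the alveolar consonant /d/, so it assimilates in place to [n]. /vepokamdohe/ → vepokandohe.
Rule 2 (intervocalic voicing): /p/ is a voiceless stop between vowels /e/ and /o/, so it voices to [b]. /k/ is a voiceless stop between vowels /o/ and /a/, so it voices to [g]. /vepokandohe/ → vebogandohe.
Rule 3 (intervocalic spirantization): /b/ is a stop between vowels /e/ and /o/, so it spirantizes to the fricative [v]. /vebogandohe/ → vevogandohe.
Rule 4 (intervocalic h-deletion): /h/ occurs between vowels /o/ and /e/, so it deletes. /vevogandohe/ → vevogandoe.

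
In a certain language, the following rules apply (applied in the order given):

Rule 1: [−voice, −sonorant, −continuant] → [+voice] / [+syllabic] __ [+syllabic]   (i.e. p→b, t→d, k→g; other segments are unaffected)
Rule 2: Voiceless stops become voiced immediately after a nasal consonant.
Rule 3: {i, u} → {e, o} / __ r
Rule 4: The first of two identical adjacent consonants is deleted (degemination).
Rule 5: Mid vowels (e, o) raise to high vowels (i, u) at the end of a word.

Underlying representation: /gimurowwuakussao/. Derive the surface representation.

gimorowuagusau

Rule 1 (intervocalic voicing): /k/ is a voiceless stop between vowels /a/ and /u/, so it voices to [g]. /gimurowwuakussao/ → gimurowwuagussao.
Rule 2 (post-nasal voicing): no segment meets the environment; /gimurowwuagussao/ is unchanged.
Rule 3 (pre-rhotic lowering): /u/ is a high vowel immediately before /r/, so it lowers to [o]. /gimurowwuagussao/ → gimorowwuagussao.
Rule 4 (degemination): /ww/ is a geminate; the first /w/ deletes. /ss/ is a geminate; the first /s/ deletes. /gimorowwuagussao/ → gimorowuagusao.
Rule 5 (final vowel raising): /o/ is a mid vowel in word-final position, so it raises to [u]. /gimorowuagusao/ → gimorowuagusau.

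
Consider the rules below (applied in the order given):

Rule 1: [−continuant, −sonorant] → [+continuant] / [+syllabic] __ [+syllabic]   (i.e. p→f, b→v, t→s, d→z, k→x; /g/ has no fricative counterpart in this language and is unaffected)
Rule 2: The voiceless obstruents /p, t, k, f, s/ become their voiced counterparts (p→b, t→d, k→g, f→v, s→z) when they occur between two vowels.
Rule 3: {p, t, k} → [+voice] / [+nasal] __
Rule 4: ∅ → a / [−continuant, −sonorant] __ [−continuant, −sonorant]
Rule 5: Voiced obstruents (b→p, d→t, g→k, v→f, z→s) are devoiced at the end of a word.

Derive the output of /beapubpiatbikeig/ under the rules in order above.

Rule 1 (intervocalic spirantization): /p/ is a stop between vowels /a/ and /u/, so it spirantizes to the fricative [f]. /k/ is a stop between vowels /i/ and /e/, so it spirantizes to the fricative [x]. /beapubpiatbikeig/ → beafubpiatbixeig.
Rule 2 (intervocalic voicing): /f/ is a voiceless obstruent between vowels /a/ and /u/, so it voices to [v]. /beafubpiatbixeig/ → beavubpiatbixeig.
Rule 3 (post-nasal voicing): no segment meets the environment; /beavubpiatbixeig/ is unchanged.
Rule 4 (stop-cluster a-epenthesis): /b/ and /p/ form a stop–stop cluster, so [a] is inserted between them. /t/ and /b/ form a stop–stop cluster, so [a] is inserted between them. /beavubpiatbixeig/ → beavubapiatabixeig.
Rule 5 (final devoicing): /g/ is a voiced obstruent in word-final position, so it devoices to [k]. /beavubapiatabixeig/ → beavubapiatabixeik.

beavubapiatabixeik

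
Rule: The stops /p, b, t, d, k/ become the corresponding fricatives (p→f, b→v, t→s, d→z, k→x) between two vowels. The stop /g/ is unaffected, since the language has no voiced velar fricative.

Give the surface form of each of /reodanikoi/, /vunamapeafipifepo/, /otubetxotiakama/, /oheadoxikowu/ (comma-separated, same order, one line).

/reodanikoi/: /d/ is a stop between vowels /o/ and /a/, so it spirantizes to the fricative [z]. /k/ is a stop between vowels /i/ and /o/, so it spirantizes to the fricative [x]. → [reozanixoi].
/vunamapeafipifepo/: /p/ is a stop between vowels /a/ and /e/, so it spirantizes to the fricative [f]. /p/ is a stop between vowels /i/ and /i/, so it spirantizes to the fricative [f]. /p/ is a stop between vowels /e/ and /o/, so it spirantizes to the fricative [f]. → [vunamafeafififefo].
/otubetxotiakama/: /t/ is a stop between vowels /o/ and /u/, so it spirantizes to the fricative [s]. /b/ is a stop between vowels /u/ and /e/, so it spirantizes to the fricative [v]. /t/ is a stop between vowels /o/ and /i/, so it spirantizes to the fricative [s]. /k/ is a stop between vowels /a/ and /a/, so it spirantizes to the fricative [x]. → [osuvetxosiaxama].
/oheadoxikowu/: /d/ is a stop between vowels /a/ and /o/, so it spirantizes to the fricative [z]. /k/ is a stop between vowels /i/ and /o/, so it spirantizes to the fricative [x]. → [oheazoxixowu].

reozanixoi, vunamafeafififefo, osuvetxosiaxama, oheazoxixowu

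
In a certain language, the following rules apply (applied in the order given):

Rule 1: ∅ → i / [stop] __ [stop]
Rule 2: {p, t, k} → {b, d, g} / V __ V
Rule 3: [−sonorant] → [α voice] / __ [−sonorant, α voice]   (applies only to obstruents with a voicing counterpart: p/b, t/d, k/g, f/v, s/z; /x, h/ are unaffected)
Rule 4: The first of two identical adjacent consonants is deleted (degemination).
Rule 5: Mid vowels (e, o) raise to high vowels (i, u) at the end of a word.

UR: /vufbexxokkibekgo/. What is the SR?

Rule 1 (stop-cluster i-epenthesis): /k/ and /k/ form a stop–stop cluster, so [i] is inserted between them. /k/ and /g/ form a stop–stop cluster, so [i] is inserted between them. /vufbexxokkibekgo/ → vufbexxokikibekigo.
Rule 2 (intervocalic voicing): /k/ is a voiceless stop between vowels /o/ and /i/, so it voices to [g]. /k/ is a voiceless stop between vowels /i/ and /i/, so it voices to [g]. /k/ is a voiceless stop between vowels /e/ and /i/, so it voices to [g]. /vufbexxokikibekigo/ → vufbexxogigibegigo.
Rule 3 (regressive voicing assimilation): /f/ precedes the voiced obstruent /b/, so it voices to [v] by assimilation. /vufbexxogigibegigo/ → vuvbexxogigibegigo.
Rule 4 (degemination): /xx/ is a geminate; the first /x/ deletes. /vuvbexxogigibegigo/ → vuvbexogigibegigo.
Rule 5 (final vowel raising): /o/ is a mid vowel in word-final position, so it raises to [u]. /vuvbexogigibegigo/ → vuvbexogigibegigu.

vuvbexogigibegigu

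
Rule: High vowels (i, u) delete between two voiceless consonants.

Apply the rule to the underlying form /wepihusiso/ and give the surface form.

wephsso

/i/ is a high vowel flanked by voiceless consonants /p/ and /h/, so it deletes.
/u/ is a high vowel flanked by voiceless consonants /h/ and /s/, so it deletes.
/i/ is a high vowel flanked by voiceless consonants /s/ and /s/, so it deletes.
Surface form: [wephsso].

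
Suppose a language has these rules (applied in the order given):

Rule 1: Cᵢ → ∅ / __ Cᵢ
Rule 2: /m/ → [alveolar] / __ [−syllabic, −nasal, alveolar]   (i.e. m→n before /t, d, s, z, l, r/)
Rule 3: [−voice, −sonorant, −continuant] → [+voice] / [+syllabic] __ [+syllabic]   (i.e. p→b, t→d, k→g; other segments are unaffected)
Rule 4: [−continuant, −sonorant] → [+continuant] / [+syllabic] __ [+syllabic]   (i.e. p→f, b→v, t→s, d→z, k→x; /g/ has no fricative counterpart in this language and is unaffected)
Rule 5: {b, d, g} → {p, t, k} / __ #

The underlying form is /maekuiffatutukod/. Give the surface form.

Rule 1 (degemination): /ff/ is a geminate; the first /f/ deletes. /maekuiffatutukod/ → maekuifatutukod.
Rule 2 (nasal place assimilation): no segment meets the environment; /maekuifatutukod/ is unchanged.
Rule 3 (intervocalic voicing): /k/ is a voiceless stop between vowels /e/ and /u/, so it voices to [g]. /t/ is a voiceless stop between vowels /a/ and /u/, so it voices to [d]. /t/ is a voiceless stop between vowels /u/ and /u/, so it voices to [d]. /k/ is a voiceless stop between vowels /u/ and /o/, so it voices to [g]. /maekuifatutukod/ → maeguifadudugod.
Rule 4 (intervocalic spirantization): /d/ is a stop between vowels /a/ and /u/, so it spirantizes to the fricative [z]. /d/ is a stop between vowels /u/ and /u/, so it spirantizes to the fricative [z]. /maeguifadudugod/ → maeguifazuzugod.
Rule 5 (final devoicing): /d/ is a voiced stop in word-final position, so it devoices to [t]. /maeguifazuzugod/ → maeguifazuzugot.

maeguifazuzugot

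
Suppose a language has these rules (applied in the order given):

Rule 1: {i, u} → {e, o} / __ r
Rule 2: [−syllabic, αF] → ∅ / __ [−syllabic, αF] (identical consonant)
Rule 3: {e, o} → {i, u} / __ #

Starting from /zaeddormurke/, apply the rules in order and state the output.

zaedormorki

Rule 1 (pre-rhotic lowering): /u/ is a high vowel immediately before /r/, so it lowers to [o]. /zaeddormurke/ → zaeddormorke.
Rule 2 (degemination): /dd/ is a geminate; the first /d/ deletes. /zaeddormorke/ → zaedormorke.
Rule 3 (final vowel raising): /e/ is a mid vowel in word-final position, so it raises to [i]. /zaedormorke/ → zaedormorki.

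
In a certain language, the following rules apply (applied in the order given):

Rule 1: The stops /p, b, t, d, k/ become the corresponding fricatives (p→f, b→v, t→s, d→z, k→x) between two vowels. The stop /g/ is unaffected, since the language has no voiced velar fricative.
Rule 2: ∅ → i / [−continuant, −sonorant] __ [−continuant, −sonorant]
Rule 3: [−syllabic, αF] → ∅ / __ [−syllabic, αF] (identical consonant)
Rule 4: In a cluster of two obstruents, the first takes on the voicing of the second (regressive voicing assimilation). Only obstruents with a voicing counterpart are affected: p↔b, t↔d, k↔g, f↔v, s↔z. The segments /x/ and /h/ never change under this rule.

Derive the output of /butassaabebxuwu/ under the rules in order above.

Rule 1 (intervocalic spirantization): /t/ is a stop between vowels /u/ and /a/, so it spirantizes to the fricative [s]. /b/ is a stop between vowels /a/ and /e/, so it spirantizes to the fricative [v]. /butassaabebxuwu/ → busassaavebxuwu.
Rule 2 (stop-cluster i-epenthesis): no segment meets the environment; /busassaavebxuwu/ is unchanged.
Rule 3 (degemination): /ss/ is a geminate; the first /s/ deletes. /busassaavebxuwu/ → busasaavebxuwu.
Rule 4 (regressive voicing assimilation): /b/ precedes the voiceless obstruent /x/, so it devoices to [p] by assimilation. /busasaavebxuwu/ → busasaavepxuwu.

busasaavepxuwu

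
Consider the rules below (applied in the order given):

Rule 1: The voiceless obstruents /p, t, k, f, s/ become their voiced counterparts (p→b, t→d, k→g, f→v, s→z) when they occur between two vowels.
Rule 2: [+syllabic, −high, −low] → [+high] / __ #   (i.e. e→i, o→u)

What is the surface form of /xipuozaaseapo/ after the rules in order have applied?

xibuozaazeabu

Rule 1 (intervocalic voicing): /p/ is a voiceless obstruent between vowels /i/ and /u/, so it voices to [b]. /s/ is a voiceless obstruent between vowels /a/ and /e/, so it voices to [z]. /p/ is a voiceless obstruent between vowels /a/ and /o/, so it voices to [b]. /xipuozaaseapo/ → xibuozaazeabo.
Rule 2 (final vowel raising): /o/ is a mid vowel in word-final position, so it raises to [u]. /xibuozaazeabo/ → xibuozaazeabu.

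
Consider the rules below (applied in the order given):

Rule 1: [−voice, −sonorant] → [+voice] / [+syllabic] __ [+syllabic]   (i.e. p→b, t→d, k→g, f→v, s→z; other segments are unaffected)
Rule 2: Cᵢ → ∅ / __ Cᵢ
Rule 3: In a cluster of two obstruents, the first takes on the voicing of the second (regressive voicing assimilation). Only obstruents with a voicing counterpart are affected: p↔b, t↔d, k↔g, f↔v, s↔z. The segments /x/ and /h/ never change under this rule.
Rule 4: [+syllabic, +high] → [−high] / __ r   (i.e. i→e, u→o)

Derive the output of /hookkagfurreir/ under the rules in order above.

hookakforeer

Rule 1 (intervocalic voicing): no segment meets the environment; /hookkagfurreir/ is unchanged.
Rule 2 (degemination): /kk/ is a geminate; the first /k/ deletes. /rr/ is a geminate; the first /r/ deletes. /hookkagfurreir/ → hookagfureir.
Rule 3 (regressive voicing assimilation): /g/ precedes the voiceless obstruent /f/, so it devoices to [k] by assimilation. /hookagfureir/ → hookakfureir.
Rule 4 (pre-rhotic lowering): /u/ is a high vowel immediately before /r/, so it lowers to [o]. /i/ is a high vowel immediately before /r/, so it lowers to [e]. /hookakfureir/ → hookakforeer.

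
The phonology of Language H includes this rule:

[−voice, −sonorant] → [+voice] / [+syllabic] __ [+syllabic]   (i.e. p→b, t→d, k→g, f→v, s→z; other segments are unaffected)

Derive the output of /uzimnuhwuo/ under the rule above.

No segment of /uzimnuhwuo/ meets the structural description of the rule, so the form surfaces unchanged.

uzimnuhwuo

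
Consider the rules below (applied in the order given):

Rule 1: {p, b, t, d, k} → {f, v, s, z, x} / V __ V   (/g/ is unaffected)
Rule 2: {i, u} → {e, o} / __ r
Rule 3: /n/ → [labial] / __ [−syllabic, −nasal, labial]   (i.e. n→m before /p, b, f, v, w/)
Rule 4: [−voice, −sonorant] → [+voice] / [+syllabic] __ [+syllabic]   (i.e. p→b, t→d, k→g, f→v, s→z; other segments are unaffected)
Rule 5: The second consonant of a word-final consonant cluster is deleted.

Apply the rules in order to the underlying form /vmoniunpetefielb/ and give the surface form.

Rule 1 (intervocalic spirantization): /t/ is a stop between vowels /e/ and /e/, so it spirantizes to the fricative [s]. /vmoniunpetefielb/ → vmoniunpesefielb.
Rule 2 (pre-rhotic lowering): no segment meets the environment; /vmoniunpesefielb/ is unchanged.
Rule 3 (nasal place assimilation): /n/ precedes the labial consonant /p/, so it assimilates in place to [m]. /vmoniunpesefielb/ → vmoniumpesefielb.
Rule 4 (intervocalic voicing): /s/ is a voiceless obstruent between vowels /e/ and /e/, so it voices to [z]. /f/ is a voiceless obstruent between vowels /e/ and /i/, so it voices to [v]. /vmoniumpesefielb/ → vmoniumpezevielb.
Rule 5 (final cluster simplification): /b/ is the second consonant of a word-final cluster /lb/, so it deletes. /vmoniumpezevielb/ → vmoniumpezeviel.

vmoniumpezeviel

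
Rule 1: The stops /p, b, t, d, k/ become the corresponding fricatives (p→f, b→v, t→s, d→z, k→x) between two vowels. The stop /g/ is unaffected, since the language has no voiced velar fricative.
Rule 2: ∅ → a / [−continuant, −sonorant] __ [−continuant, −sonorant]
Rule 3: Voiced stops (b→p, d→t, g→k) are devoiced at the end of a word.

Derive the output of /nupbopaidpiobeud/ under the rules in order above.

nupabofaidapioveut

Rule 1 (intervocalic spirantization): /p/ is a stop between vowels /o/ and /a/, so it spirantizes to the fricative [f]. /b/ is a stop between vowels /o/ and /e/, so it spirantizes to the fricative [v]. /nupbopaidpiobeud/ → nupbofaidpioveud.
Rule 2 (stop-cluster a-epenthesis): /p/ and /b/ form a stop–stop cluster, so [a] is inserted between them. /d/ and /p/ form a stop–stop cluster, so [a] is inserted between them. /nupbofaidpioveud/ → nupabofaidapioveud.
Rule 3 (final devoicing): /d/ is a voiced stop in word-final position, so it devoices to [t]. /nupabofaidapioveud/ → nupabofaidapioveut.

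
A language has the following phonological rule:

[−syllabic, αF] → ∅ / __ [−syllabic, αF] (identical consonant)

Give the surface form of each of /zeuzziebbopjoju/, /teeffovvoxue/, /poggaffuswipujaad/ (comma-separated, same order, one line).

/zeuzziebbopjoju/: /zz/ is a geminate; the first /z/ deletes. /bb/ is a geminate; the first /b/ deletes. → [zeuziebopjoju].
/teeffovvoxue/: /ff/ is a geminate; the first /f/ deletes. /vv/ is a geminate; the first /v/ deletes. → [teefovoxue].
/poggaffuswipujaad/: /gg/ is a geminate; the first /g/ deletes. /ff/ is a geminate; the first /f/ deletes. → [pogafuswipujaad].

zeuziebopjoju, teefovoxue, pogafuswipujaad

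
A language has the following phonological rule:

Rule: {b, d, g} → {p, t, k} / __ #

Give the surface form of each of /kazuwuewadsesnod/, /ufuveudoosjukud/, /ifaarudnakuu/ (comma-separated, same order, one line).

kazuwuewadsesnot, ufuveudoosjukut, ifaarudnakuu

/kazuwuewadsesnod/: /d/ is a voiced stop in word-final position, so it devoices to [t]. → [kazuwuewadsesnot].
/ufuveudoosjukud/: /d/ is a voiced stop in word-final position, so it devoices to [t]. → [ufuveudoosjukut].
/ifaarudnakuu/: the rule's environment is not met; surfaces unchanged as [ifaarudnakuu].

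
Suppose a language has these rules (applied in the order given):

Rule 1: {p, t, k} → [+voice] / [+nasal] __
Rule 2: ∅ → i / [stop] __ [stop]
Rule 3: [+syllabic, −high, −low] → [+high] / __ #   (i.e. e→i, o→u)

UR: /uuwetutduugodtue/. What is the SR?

Rule 1 (post-nasal voicing): no segment meets the environment; /uuwetutduugodtue/ is unchanged.
Rule 2 (stop-cluster i-epenthesis): /t/ and /d/ form a stop–stop cluster, so [i] is inserted between them. /d/ and /t/ form a stop–stop cluster, so [i] is inserted between them. /uuwetutduugodtue/ → uuwetutiduugoditue.
Rule 3 (final vowel raising): /e/ is a mid vowel in word-final position, so it raises to [i]. /uuwetutiduugoditue/ → uuwetutiduugoditui.

uuwetutiduugoditui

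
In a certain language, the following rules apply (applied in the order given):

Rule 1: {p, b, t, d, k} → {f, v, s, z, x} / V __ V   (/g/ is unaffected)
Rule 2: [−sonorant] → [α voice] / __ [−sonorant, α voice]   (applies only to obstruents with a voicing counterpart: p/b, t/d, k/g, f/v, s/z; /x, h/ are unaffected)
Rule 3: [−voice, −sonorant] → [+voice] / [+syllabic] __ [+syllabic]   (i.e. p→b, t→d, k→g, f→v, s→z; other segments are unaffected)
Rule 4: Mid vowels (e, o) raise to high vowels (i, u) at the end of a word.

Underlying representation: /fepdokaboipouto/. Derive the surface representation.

febdoxavoivouzu

Rule 1 (intervocalic spirantization): /k/ is a stop between vowels /o/ and /a/, so it spirantizes to the fricative [x]. /b/ is a stop between vowels /a/ and /o/, so it spirantizes to the fricative [v]. /p/ is a stop between vowels /i/ and /o/, so it spirantizes to the fricative [f]. /t/ is a stop between vowels /u/ and /o/, so it spirantizes to the fricative [s]. /fepdokaboipouto/ → fepdoxavoifouso.
Rule 2 (regressive voicing assimilation): /p/ precedes the voiced obstruent /d/, so it voices to [b] by assimilation. /fepdoxavoifouso/ → febdoxavoifouso.
Rule 3 (intervocalic voicing): /f/ is a voiceless obstruent between vowels /i/ and /o/, so it voices to [v]. /s/ is a voiceless obstruent between vowels /u/ and /o/, so it voices to [z]. /febdoxavoifouso/ → febdoxavoivouzo.
Rule 4 (final vowel raising): /o/ is a mid vowel in word-final position, so it raises to [u]. /febdoxavoivouzo/ → febdoxavoivouzu.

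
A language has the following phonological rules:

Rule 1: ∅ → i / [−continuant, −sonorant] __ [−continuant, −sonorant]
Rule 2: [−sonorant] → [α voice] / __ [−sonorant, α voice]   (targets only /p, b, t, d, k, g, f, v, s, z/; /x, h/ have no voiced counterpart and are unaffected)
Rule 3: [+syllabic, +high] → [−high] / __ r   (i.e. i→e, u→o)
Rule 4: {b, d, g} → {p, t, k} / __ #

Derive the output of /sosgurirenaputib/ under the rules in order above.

sozgorerenaputip

Rule 1 (stop-cluster i-epenthesis): no segment meets the environment; /sosgurirenaputib/ is unchanged.
Rule 2 (regressive voicing assimilation): /s/ precedes the voiced obstruent /g/, so it voices to [z] by assimilation. /sosgurirenaputib/ → sozgurirenaputib.
Rule 3 (pre-rhotic lowering): /u/ is a high vowel immediately before /r/, so it lowers to [o]. /i/ is a high vowel immediately before /r/, so it lowers to [e]. /sozgurirenaputib/ → sozgorerenaputib.
Rule 4 (final devoicing): /b/ is a voiced stop in word-final position, so it devoices to [p]. /sozgorerenaputib/ → sozgorerenaputip.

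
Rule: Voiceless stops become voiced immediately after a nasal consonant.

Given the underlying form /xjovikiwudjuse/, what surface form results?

No segment of /xjovikiwudjuse/ meets the structural description of the rule, so the form surfaces unchanged.

xjovikiwudjuse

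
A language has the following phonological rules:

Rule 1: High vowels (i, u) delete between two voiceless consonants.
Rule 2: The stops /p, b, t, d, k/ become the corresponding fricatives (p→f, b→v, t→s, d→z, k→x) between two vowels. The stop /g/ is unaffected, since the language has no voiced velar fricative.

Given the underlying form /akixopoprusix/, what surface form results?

Rule 1 (high vowel syncope): /i/ is a high vowel flanked by voiceless consonants /k/ and /x/, so it deletes. /i/ is a high vowel flanked by voiceless consonants /s/ and /x/, so it deletes. /akixopoprusix/ → akxopoprusx.
Rule 2 (intervocalic spirantization): /p/ is a stop between vowels /o/ and /o/, so it spirantizes to the fricative [f]. /akxopoprusx/ → akxofoprusx.

akxofoprusx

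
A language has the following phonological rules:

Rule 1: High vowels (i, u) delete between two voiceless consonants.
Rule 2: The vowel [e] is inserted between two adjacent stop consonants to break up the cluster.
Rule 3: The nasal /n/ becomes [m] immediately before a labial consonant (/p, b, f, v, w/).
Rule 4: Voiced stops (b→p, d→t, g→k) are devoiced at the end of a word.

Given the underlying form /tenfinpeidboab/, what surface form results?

temfimpeideboap

Rule 1 (high vowel syncope): no segment meets the environment; /tenfinpeidboab/ is unchanged.
Rule 2 (stop-cluster e-epenthesis): /d/ and /b/ form a stop–stop cluster, so [e] is inserted between them. /tenfinpeidboab/ → tenfinpeideboab.
Rule 3 (nasal place assimilation): /n/ precedes the labial consonant /f/, so it assimilates in place to [m]. /n/ precedes the labial consonant /p/, so it assimilates in place to [m]. /tenfinpeideboab/ → temfimpeideboab.
Rule 4 (final devoicing): /b/ is a voiced stop in word-final position, so it devoices to [p]. /temfimpeideboab/ → temfimpeideboap.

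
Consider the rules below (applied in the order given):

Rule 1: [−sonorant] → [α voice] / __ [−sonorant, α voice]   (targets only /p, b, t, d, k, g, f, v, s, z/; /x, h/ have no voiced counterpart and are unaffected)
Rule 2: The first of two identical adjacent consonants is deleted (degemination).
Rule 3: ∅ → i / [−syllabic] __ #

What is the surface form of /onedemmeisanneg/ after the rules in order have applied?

onedemeisanegi

Rule 1 (regressive voicing assimilation): no segment meets the environment; /onedemmeisanneg/ is unchanged.
Rule 2 (degemination): /mm/ is a geminate; the first /m/ deletes. /nn/ is a geminate; the first /n/ deletes. /onedemmeisanneg/ → onedemeisaneg.
Rule 3 (final i-epenthesis): the form ends in the consonant /g/, so [i] is inserted word-finally. /onedemeisaneg/ → onedemeisanegi.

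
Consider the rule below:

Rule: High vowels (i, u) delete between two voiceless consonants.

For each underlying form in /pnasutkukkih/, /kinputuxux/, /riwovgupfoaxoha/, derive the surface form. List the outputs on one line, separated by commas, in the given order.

pnastkkkh, kinptxx, riwovgupfoaxoha

/pnasutkukkih/: /u/ is a high vowel flanked by voiceless consonants /s/ and /t/, so it deletes. /u/ is a high vowel flanked by voiceless consonants /k/ and /k/, so it deletes. /i/ is a high vowel flanked by voiceless consonants /k/ and /h/, so it deletes. → [pnastkkkh].
/kinputuxux/: /u/ is a high vowel flanked by voiceless consonants /p/ and /t/, so it deletes. /u/ is a high vowel flanked by voiceless consonants /t/ and /x/, so it deletes. /u/ is a high vowel flanked by voiceless consonants /x/ and /x/, so it deletes. → [kinptxx].
/riwovgupfoaxoha/: the rule's environment is not met; surfaces unchanged as [riwovgupfoaxoha].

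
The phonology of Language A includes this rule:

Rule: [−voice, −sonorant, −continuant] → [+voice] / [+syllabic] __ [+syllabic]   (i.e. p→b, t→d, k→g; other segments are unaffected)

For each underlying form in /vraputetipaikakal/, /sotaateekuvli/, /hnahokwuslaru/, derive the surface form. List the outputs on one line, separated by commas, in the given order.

vrabudedibaigagal, sodaadeeguvli, hnahokwuslaru

/vraputetipaikakal/: /p/ is a voiceless stop between vowels /a/ and /u/, so it voices to [b]. /t/ is a voiceless stop between vowels /u/ and /e/, so it voices to [d]. /t/ is a voiceless stop between vowels /e/ and /i/, so it voices to [d]. /p/ is a voiceless stop between vowels /i/ and /a/, so it voices to [b]. /k/ is a voiceless stop between vowels /i/ and /a/, so it voices to [g]. /k/ is a voiceless stop between vowels /a/ and /a/, so it voices to [g]. → [vrabudedibaigagal].
/sotaateekuvli/: /t/ is a voiceless stop between vowels /o/ and /a/, so it voices to [d]. /t/ is a voiceless stop between vowels /a/ and /e/, so it voices to [d]. /k/ is a voiceless stop between vowels /e/ and /u/, so it voices to [g]. → [sodaadeeguvli].
/hnahokwuslaru/: the rule's environment is not met; surfaces unchanged as [hnahokwuslaru].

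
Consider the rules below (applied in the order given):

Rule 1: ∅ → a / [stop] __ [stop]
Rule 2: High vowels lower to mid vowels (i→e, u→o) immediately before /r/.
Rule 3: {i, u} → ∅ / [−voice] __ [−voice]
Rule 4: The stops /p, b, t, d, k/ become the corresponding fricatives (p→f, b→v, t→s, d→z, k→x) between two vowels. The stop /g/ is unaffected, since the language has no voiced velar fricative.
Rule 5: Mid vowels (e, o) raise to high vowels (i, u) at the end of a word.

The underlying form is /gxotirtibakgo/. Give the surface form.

gxosertivaxagu

Rule 1 (stop-cluster a-epenthesis): /k/ and /g/ form a stop–stop cluster, so [a] is inserted between them. /gxotirtibakgo/ → gxotirtibakago.
Rule 2 (pre-rhotic lowering): /i/ is a high vowel immediately before /r/, so it lowers to [e]. /gxotirtibakago/ → gxotertibakago.
Rule 3 (high vowel syncope): no segment meets the environment; /gxotertibakago/ is unchanged.
Rule 4 (intervocalic spirantization): /t/ is a stop between vowels /o/ and /e/, so it spirantizes to the fricative [s]. /b/ is a stop between vowels /i/ and /a/, so it spirantizes to the fricative [v]. /k/ is a stop between vowels /a/ and /a/, so it spirantizes to the fricative [x]. /gxotertibakago/ → gxosertivaxago.
Rule 5 (final vowel raising): /o/ is a mid vowel in word-final position, so it raises to [u]. /gxosertivaxago/ → gxosertivaxagu.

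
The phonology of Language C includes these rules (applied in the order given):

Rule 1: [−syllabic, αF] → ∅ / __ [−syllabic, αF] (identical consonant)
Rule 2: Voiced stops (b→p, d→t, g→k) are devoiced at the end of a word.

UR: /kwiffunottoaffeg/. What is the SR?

kwifunotoafek

Rule 1 (degemination): /ff/ is a geminate; the first /f/ deletes. /tt/ is a geminate; the first /t/ deletes. /ff/ is a geminate; the first /f/ deletes. /kwiffunottoaffeg/ → kwifunotoafeg.
Rule 2 (final devoicing): /g/ is a voiced stop in word-final position, so it devoices to [k]. /kwifunotoafeg/ → kwifunotoafek.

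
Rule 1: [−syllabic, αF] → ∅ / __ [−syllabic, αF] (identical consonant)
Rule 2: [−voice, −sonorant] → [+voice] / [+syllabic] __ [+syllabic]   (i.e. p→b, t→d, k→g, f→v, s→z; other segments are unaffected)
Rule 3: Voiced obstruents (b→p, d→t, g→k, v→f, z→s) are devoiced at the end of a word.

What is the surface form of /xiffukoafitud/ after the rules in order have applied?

Rule 1 (degemination): /ff/ is a geminate; the first /f/ deletes. /xiffukoafitud/ → xifukoafitud.
Rule 2 (intervocalic voicing): /f/ is a voiceless obstruent between vowels /i/ and /u/, so it voices to [v]. /k/ is a voiceless obstruent between vowels /u/ and /o/, so it voices to [g]. /f/ is a voiceless obstruent between vowels /a/ and /i/, so it voices to [v]. /t/ is a voiceless obstruent between vowels /i/ and /u/, so it voices to [d]. /xifukoafitud/ → xivugoavidud.
Rule 3 (final devoicing): /d/ is a voiced obstruent in word-final position, so it devoices to [t]. /xivugoavidud/ → xivugoavidut.

xivugoavidut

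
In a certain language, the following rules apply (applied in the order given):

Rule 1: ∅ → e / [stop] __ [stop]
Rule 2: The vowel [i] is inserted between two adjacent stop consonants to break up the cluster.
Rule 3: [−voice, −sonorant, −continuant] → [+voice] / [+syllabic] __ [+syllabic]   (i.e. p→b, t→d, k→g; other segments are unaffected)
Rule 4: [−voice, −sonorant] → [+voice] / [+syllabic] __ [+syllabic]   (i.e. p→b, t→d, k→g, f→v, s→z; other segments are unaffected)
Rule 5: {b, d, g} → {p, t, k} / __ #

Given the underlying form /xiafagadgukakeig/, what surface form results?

Rule 1 (stop-cluster e-epenthesis): /d/ and /g/ form a stop–stop cluster, so [e] is inserted between them. /xiafagadgukakeig/ → xiafagadegukakeig.
Rule 2 (stop-cluster i-epenthesis): no segment meets the environment; /xiafagadegukakeig/ is unchanged.
Rule 3 (intervocalic voicing): /k/ is a voiceless stop between vowels /u/ and /a/, so it voices to [g]. /k/ is a voiceless stop between vowels /a/ and /e/, so it voices to [g]. /xiafagadegukakeig/ → xiafagadegugageig.
Rule 4 (intervocalic voicing): /f/ is a voiceless obstruent between vowels /a/ and /a/, so it voices to [v]. /xiafagadegugageig/ → xiavagadegugageig.
Rule 5 (final devoicing): /g/ is a voiced stop in word-final position, so it devoices to [k]. /xiavagadegugageig/ → xiavagadegugageik.

xiavagadegugageik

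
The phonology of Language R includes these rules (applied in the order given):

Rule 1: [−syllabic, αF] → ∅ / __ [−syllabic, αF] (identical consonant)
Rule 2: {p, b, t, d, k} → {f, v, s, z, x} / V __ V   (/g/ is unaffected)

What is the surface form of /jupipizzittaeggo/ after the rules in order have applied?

jufifizisaego

Rule 1 (degemination): /zz/ is a geminate; the first /z/ deletes. /tt/ is a geminate; the first /t/ deletes. /gg/ is a geminate; the first /g/ deletes. /jupipizzittaeggo/ → jupipizitaego.
Rule 2 (intervocalic spirantization): /p/ is a stop between vowels /u/ and /i/, so it spirantizes to the fricative [f]. /p/ is a stop between vowels /i/ and /i/, so it spirantizes to the fricative [f]. /t/ is a stop between vowels /i/ and /a/, so it spirantizes to the fricative [s]. /jupipizitaego/ → jufifizisaego.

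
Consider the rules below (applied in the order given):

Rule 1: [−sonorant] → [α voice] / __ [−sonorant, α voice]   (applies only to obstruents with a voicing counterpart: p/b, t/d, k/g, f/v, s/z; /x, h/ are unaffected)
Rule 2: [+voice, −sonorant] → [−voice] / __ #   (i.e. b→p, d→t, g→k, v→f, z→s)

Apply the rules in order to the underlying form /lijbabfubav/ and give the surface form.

lijbapfubaf

Rule 1 (regressive voicing assimilation): /b/ precedes the voiceless obstruent /f/, so it devoices to [p] by assimilation. /lijbabfubav/ → lijbapfubav.
Rule 2 (final devoicing): /v/ is a voiced obstruent in word-final position, so it devoices to [f]. /lijbapfubav/ → lijbapfubaf.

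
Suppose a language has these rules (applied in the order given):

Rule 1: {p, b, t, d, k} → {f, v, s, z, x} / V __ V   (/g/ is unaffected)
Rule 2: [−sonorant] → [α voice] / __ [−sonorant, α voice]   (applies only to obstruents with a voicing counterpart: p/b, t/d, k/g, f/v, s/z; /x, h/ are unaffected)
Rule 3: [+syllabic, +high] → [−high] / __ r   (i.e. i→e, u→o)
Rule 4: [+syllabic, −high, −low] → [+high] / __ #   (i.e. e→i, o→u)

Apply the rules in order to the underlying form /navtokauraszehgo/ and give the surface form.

Rule 1 (intervocalic spirantization): /k/ is a stop between vowels /o/ and /a/, so it spirantizes to the fricative [x]. /navtokauraszehgo/ → navtoxauraszehgo.
Rule 2 (regressive voicing assimilation): /v/ precedes the voiceless obstruent /t/, so it devoices to [f] by assimilation. /s/ precedes the voiced obstruent /z/, so it voices to [z] by assimilation. /navtoxauraszehgo/ → naftoxaurazzehgo.
Rule 3 (pre-rhotic lowering): /u/ is a high vowel immediately before /r/, so it lowers to [o]. /naftoxaurazzehgo/ → naftoxaorazzehgo.
Rule 4 (final vowel raising): /o/ is a mid vowel in word-final position, so it raises to [u]. /naftoxaorazzehgo/ → naftoxaorazzehgu.

naftoxaorazzehgu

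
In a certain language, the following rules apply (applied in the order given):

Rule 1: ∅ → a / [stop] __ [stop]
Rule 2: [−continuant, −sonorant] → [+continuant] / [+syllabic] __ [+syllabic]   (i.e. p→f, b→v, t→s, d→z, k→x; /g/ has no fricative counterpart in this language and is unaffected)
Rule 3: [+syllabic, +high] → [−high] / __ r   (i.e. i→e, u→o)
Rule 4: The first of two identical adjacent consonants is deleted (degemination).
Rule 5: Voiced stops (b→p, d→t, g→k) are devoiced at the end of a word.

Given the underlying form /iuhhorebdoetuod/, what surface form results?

Rule 1 (stop-cluster a-epenthesis): /b/ and /d/ form a stop–stop cluster, so [a] is inserted between them. /iuhhorebdoetuod/ → iuhhorebadoetuod.
Rule 2 (intervocalic spirantization): /b/ is a stop between vowels /e/ and /a/, so it spirantizes to the fricative [v]. /d/ is a stop between vowels /a/ and /o/, so it spirantizes to the fricative [z]. /t/ is a stop between vowels /e/ and /u/, so it spirantizes to the fricative [s]. /iuhhorebadoetuod/ → iuhhorevazoesuod.
Rule 3 (pre-rhotic lowering): no segment meets the environment; /iuhhorevazoesuod/ is unchanged.
Rule 4 (degemination): /hh/ is a geminate; the first /h/ deletes. /iuhhorevazoesuod/ → iuhorevazoesuod.
Rule 5 (final devoicing): /d/ is a voiced stop in word-final position, so it devoices to [t]. /iuhorevazoesuod/ → iuhorevazoesuot.

iuhorevazoesuot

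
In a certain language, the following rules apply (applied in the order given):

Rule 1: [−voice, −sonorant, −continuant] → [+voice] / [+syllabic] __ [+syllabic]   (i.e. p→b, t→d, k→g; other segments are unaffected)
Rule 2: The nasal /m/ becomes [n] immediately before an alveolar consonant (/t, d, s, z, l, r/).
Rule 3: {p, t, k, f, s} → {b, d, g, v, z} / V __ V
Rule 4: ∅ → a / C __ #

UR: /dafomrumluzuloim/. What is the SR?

davonrunluzuloima

Rule 1 (intervocalic voicing): no segment meets the environment; /dafomrumluzuloim/ is unchanged.
Rule 2 (nasal place assimilation): /m/ precedes the alveolar consonant /r/, so it assimilates in place to [n]. /m/ precedes the alveolar consonant /l/, so it assimilates in place to [n]. /dafomrumluzuloim/ → dafonrunluzuloim.
Rule 3 (intervocalic voicing): /f/ is a voiceless obstruent between vowels /a/ and /o/, so it voices to [v]. /dafonrunluzuloim/ → davonrunluzuloim.
Rule 4 (final a-epenthesis): the form ends in the consonant /m/, so [a] is inserted word-finally. /davonrunluzuloim/ → davonrunluzuloima.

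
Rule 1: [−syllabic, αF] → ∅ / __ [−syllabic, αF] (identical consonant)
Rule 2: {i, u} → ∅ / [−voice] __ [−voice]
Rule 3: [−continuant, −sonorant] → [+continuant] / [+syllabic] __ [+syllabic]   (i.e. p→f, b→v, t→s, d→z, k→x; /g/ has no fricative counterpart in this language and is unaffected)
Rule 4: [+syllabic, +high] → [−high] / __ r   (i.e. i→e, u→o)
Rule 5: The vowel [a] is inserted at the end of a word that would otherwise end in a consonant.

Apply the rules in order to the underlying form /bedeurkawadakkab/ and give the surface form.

Rule 1 (degemination): /kk/ is a geminate; the first /k/ deletes. /bedeurkawadakkab/ → bedeurkawadakab.
Rule 2 (high vowel syncope): no segment meets the environment; /bedeurkawadakab/ is unchanged.
Rule 3 (intervocalic spirantization): /d/ is a stop between vowels /e/ and /e/, so it spirantizes to the fricative [z]. /d/ is a stop between vowels /a/ and /a/, so it spirantizes to the fricative [z]. /k/ is a stop between vowels /a/ and /a/, so it spirantizes to the fricative [x]. /bedeurkawadakab/ → bezeurkawazaxab.
Rule 4 (pre-rhotic lowering): /u/ is a high vowel immediately before /r/, so it lowers to [o]. /bezeurkawazaxab/ → bezeorkawazaxab.
Rule 5 (final a-epenthesis): the form ends in the consonant /b/, so [a] is inserted word-finally. /bezeorkawazaxab/ → bezeorkawazaxaba.

bezeorkawazaxaba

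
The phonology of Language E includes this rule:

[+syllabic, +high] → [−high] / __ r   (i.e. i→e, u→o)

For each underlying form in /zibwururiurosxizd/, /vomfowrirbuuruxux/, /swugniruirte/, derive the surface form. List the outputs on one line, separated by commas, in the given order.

/zibwururiurosxizd/: /u/ is a high vowel immediately before /r/, so it lowers to [o]. /u/ is a high vowel immediately before /r/, so it lowers to [o]. /u/ is a high vowel immediately before /r/, so it lowers to [o]. → [zibwororiorosxizd].
/vomfowrirbuuruxux/: /i/ is a high vowel immediately before /r/, so it lowers to [e]. /u/ is a high vowel immediately before /r/, so it lowers to [o]. → [vomfowrerbuoruxux].
/swugniruirte/: /i/ is a high vowel immediately before /r/, so it lowers to [e]. /i/ is a high vowel immediately before /r/, so it lowers to [e]. → [swugneruerte].

zibwororiorosxizd, vomfowrerbuoruxux, swugneruerte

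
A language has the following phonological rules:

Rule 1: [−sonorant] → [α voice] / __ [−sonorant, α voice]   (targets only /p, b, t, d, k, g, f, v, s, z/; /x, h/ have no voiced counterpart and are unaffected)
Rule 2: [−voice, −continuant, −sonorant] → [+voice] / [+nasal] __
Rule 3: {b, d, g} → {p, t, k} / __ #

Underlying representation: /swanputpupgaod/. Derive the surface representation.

Rule 1 (regressive voicing assimilation): /p/ precedes the voiced obstruent /g/, so it voices to [b] by assimilation. /swanputpupgaod/ → swanputpubgaod.
Rule 2 (post-nasal voicing): /p/ is a voiceless stop immediately after the nasal /n/, so it voices to [b]. /swanputpubgaod/ → swanbutpubgaod.
Rule 3 (final devoicing): /d/ is a voiced stop in word-final position, so it devoices to [t]. /swanbutpubgaod/ → swanbutpubgaot.

swanbutpubgaot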